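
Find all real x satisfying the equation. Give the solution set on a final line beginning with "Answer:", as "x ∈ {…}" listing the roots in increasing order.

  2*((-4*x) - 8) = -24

Step 1. [2*((-4*x) - 8) = -24] leading coefficient 2: divide by 2, so div: (-4*x) - 8 = -12.
Step 2. [(-4*x) - 8 = -12] common factor -4 (LHS and -12) — divide through, so factor: x + 2 = 3.
Step 3. [x + 2 = 3] the outer +2 inverts by subtracting 2, so sub: x = 1.

Answer: x ∈ {1}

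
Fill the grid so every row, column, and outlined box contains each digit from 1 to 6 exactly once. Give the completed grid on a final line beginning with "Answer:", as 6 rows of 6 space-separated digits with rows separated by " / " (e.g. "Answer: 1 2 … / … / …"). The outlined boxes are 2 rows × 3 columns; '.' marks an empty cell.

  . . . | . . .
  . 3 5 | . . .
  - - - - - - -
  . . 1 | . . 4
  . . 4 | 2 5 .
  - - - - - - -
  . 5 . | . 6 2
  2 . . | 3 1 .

Step 1. [r1c2∈{1,2,4,6}] 1 has one home in col 2: r1c2. So r1c2=1.
Step 2. [r4c2∈{6}] r4c2's peers cover all but 6, so r4c2=6.
Step 3. [r5c4∈{4}] r5c4 has the single candidate 4 ⇒ r5c4=4.
Step 4. [r4c1∈{3}] nothing but 3 survives at r4c1 ⇒ r4c1=3.
Step 5. [r1c6∈{3,5,6}] 3 has one home in col 6: r1c6 ⇒ r1c6=3.
Step 6. [r2c6∈{1,6}] across col 6, 6 lands solely at r2c6 ⇒ r2c6=6.
Step 7. [r1c3∈{2,6}] r1c3 is the only open cell in col 3 admitting 2, so r1c3=2.
Step 8. [r1c5∈{4}] r1c5's peers cover all but 4. So r1c5=4.
Step 9. [r3c1∈{5}] r3c1's peers cover all but 5, so r3c1=5.
Step 10. [r2c4∈{1}] r2c4 is down to just 1 ⇒ r2c4=1.
Step 11. [r5c3∈{3}] r5c3 is down to just 3. So r5c3=3.
Step 12. [r2c5∈{2}] r2c5's peers cover all but 2. So r2c5=2.
Step 13. [r6c2∈{4}] r6c2's peers cover all but 4 ⇒ r6c2=4.
Step 14. [r1c4∈{5}] r1c4's peers cover all but 5 ⇒ r1c4=5.
Step 15. [r6c6∈{5}] r6c6's peers cover all but 5 ⇒ r6c6=5.
Step 16. [r1c1∈{6}] r1c1's peers cover all but 6. So r1c1=6.
Step 17. [r3c4∈{6}] r3c4's peers cover all but 6, so r3c4=6.
Step 18. [r3c5∈{3}] r3c5 has the single candidate 3 ⇒ r3c5=3.
Step 19. [r6c3∈{6}] r6c3's peers cover all but 6. So r6c3=6.
Step 20. [r3c2∈{2}] r3c2's peers cover all but 2, so r3c2=2.
Step 21. [r5c1∈{1}] r5c1's peers cover all but 1, so r5c1=1.
Step 22. [r2c1∈{4}] r2c1 has the single candidate 4. So r2c1=4.
Step 23. [r4c6∈{1}] r4c6 is down to just 1. So r4c6=1.

Answer: 6 1 2 5 4 3 / 4 3 5 1 2 6 / 5 2 1 6 3 4 / 3 6 4 2 5 1 / 1 5 3 4 6 2 / 2 4 6 3 1 5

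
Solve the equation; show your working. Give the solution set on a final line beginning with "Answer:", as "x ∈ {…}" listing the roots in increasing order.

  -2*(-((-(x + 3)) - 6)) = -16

Step 1. [-2*(-((-(x + 3)) - 6)) = -16] leading coefficient -2: divide by -2, so div: -((-(x + 3)) - 6) = 8.
Step 2. [-((-(x + 3)) - 6) = 8] leading − — multiply by −1, so neg: (-(x + 3)) - 6 = -8.
Step 3. [(-(x + 3)) - 6 = -8] -6 is outermost — add 6 both sides, so sub: -(x + 3) = -2.
Step 4. [-(x + 3) = -2] LHS negated; negate both sides ⇒ neg: x + 3 = 2.
Step 5. [x + 3 = 2] 3 comes off first (subtract 3), so sub: x = -1.

Answer: x ∈ {-1}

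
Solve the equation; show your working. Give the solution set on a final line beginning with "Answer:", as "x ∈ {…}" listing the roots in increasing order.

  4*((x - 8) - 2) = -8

Step 1. [4*((x - 8) - 2) = -8] leading coefficient 4: divide by 4, so div: (x - 8) - 2 = -2.
Step 2. [(x - 8) - 2 = -2] the outer -2 inverts by adding 2 ⇒ sub: x - 8 = 0.
Step 3. [x - 8 = 0] 8 comes off first (add 8) ⇒ sub: x = 8.

Answer: x ∈ {8}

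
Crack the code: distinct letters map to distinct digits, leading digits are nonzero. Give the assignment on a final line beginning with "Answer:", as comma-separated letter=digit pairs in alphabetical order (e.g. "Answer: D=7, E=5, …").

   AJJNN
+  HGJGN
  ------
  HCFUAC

Step 1. [col 1: N + N ≡ C (mod 10)] column 1 (N + N ≡ C (mod 10), carry-in 0) doesn't pin C yet; pick C=0 and continue ⇒ C=0.
Step 2. [H] adding two 5-digit numbers gives at most 5+1 digits, and here it does — H is that final carry and must be 1, so H=1.
Step 3. [col 1: N + N ≡ C (mod 10)] column 1 reads N+N+carry(0)=C with C=0; with digits 0,1 already taken and all letters distinct, the only value for N is 5. So N=5.
Step 4. [col 2: N + G ≡ A (mod 10)] A=9 is one option consistent with column 2 (N + G ≡ A (mod 10), carry-in 1) — take it, so A=9.
Step 5. [col 2: N + G ≡ A (mod 10)] from column 2 (N=5, A=9, carry-in 1, digits 0,1,5,9 already taken and all letters distinct): G must equal 3. So G=3.
Step 6. [col 3: J + J ≡ U (mod 10)] column 3 (J + J ≡ U (mod 10), carry-in 0) doesn't pin U yet; pick U=8 and continue. So U=8.
Step 7. [col 3: J + J ≡ U (mod 10)] from column 3 (U=8, carry-in 0, digits 0,1,3,5,8,9 already taken and all letters distinct): J must equal 4 ⇒ J=4.
Step 8. [col 4: J + G ≡ F (mod 10)] in column 4 we have J+G≡F with carry-in 0; given J=4, G=3 and digits 0,1,3,4,5,8,9 already taken and all letters distinct, that pins F to 7. So F=7.

Answer: A=9, C=0, F=7, G=3, H=1, J=4, N=5, U=8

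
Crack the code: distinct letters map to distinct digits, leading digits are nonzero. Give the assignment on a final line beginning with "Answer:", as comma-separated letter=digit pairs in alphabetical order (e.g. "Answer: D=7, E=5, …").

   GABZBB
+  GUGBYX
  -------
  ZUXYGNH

Step 1. [col 1: B + X ≡ H (mod 10)] no forcing yet in column 1 (carry-in 0); H=9 is free and consistent — try it. So H=9.
Step 2. [col 1: B + X ≡ H (mod 10)] column 1 (B + X ≡ H (mod 10), carry-in 0) doesn't pin X yet; pick X=3 and continue. So X=3.
Step 3. [Z] the sum has 7 digits but both addends have 6; that extra leading digit Z is the final carry, namely 1. So Z=1.
Step 4. [col 1: B + X ≡ H (mod 10)] in column 1 we have B+X≡H with carry-in 0; given X=3, H=9 and digits 1,3,9 already taken and all letters distinct, that pins B to 6 ⇒ B=6.
Step 5. [col 2: B + Y ≡ N (mod 10)] column 2 (B + Y ≡ N (mod 10), carry-in 0) doesn't pin N yet; pick N=0 and continue, so N=0.
Step 6. [col 2: B + Y ≡ N (mod 10)] from column 2 (B=6, N=0, carry-in 0, digits 0,1,3,6,9 already taken and all letters distinct): Y must equal 4, so Y=4.
Step 7. [col 3: Z + B ≡ G (mod 10)] column 3 reads Z+B+carry(1)=G with Z=1, B=6; with digits 0,1,3,4,6,9 already taken and all letters distinct, the only value for G is 8. So G=8.
Step 8. [col 5: A + U ≡ X (mod 10)] column 5 (A + U ≡ X (mod 10), carry-in 1) doesn't pin U yet; pick U=7 and continue. So U=7.
Step 9. [col 5: A + U ≡ X (mod 10)] from column 5 (U=7, X=3, carry-in 1, digits 0,1,3,4,6,7,8,9 already taken and all letters distinct): A must equal 5, so A=5.

Answer: A=5, B=6, G=8, H=9, N=0, U=7, X=3, Y=4, Z=1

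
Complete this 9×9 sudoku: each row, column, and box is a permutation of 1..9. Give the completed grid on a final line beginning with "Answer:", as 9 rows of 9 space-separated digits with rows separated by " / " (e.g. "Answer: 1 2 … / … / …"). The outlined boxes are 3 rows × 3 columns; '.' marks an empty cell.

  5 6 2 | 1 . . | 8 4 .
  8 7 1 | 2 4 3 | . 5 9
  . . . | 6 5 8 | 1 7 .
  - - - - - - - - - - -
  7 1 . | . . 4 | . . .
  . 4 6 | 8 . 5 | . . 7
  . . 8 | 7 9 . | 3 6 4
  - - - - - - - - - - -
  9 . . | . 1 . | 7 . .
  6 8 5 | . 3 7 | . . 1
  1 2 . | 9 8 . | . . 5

Step 1. [r5c5∈{2}] r5c5 has the single candidate 2. So r5c5=2.
Step 2. [r7c9∈{2,3,6,8}] across col 9, 6 lands solely at r7c9. So r7c9=6.
Step 3. [r4c3∈{3,9}] box 4 places 9 nowhere but r4c3 ⇒ r4c3=9.
Step 4. [r7c2∈{3}] only 3 remains possible at r7c2. So r7c2=3.
Step 5. [r3c3∈{3,4}] r3c3 is the only open cell in col 3 admitting 3, so r3c3=3.
Step 6. [r7c3∈{4}] only 4 remains possible at r7c3. So r7c3=4.
Step 7. [r7c8∈{2,8}] r7c8 is the only open cell in row 7 admitting 8. So r7c8=8.
Step 8. [r4c8∈{2}] only 2 remains possible at r4c8, so r4c8=2.
Step 9. [r8c7∈{2,4,9}] across row 8, 2 lands solely at r8c7. So r8c7=2.
Step 10. [r8c8∈{9}] nothing but 9 survives at r8c8, so r8c8=9.
Step 11. [r4c7∈{5}] r4c7 has the single candidate 5 ⇒ r4c7=5.
Step 12. [r3c9∈{2}] r3c9's peers cover all but 2 ⇒ r3c9=2.
Step 13. [r6c1∈{2}] nothing but 2 survives at r6c1 ⇒ r6c1=2.
Step 14. [r1c6∈{9}] r1c6 is down to just 9. So r1c6=9.
Step 15. [r7c6∈{2}] nothing but 2 survives at r7c6 ⇒ r7c6=2.
Step 16. [r4c9∈{8}] only 8 remains possible at r4c9 ⇒ r4c9=8.
Step 17. [r1c5∈{7}] nothing but 7 survives at r1c5. So r1c5=7.
Step 18. [r7c4∈{5}] only 5 remains possible at r7c4, so r7c4=5.
Step 19. [r5c7∈{9}] r5c7's peers cover all but 9 ⇒ r5c7=9.
Step 20. [r9c7∈{4}] r9c7 is down to just 4. So r9c7=4.
Step 21. [r3c2∈{9}] r3c2 has the single candidate 9, so r3c2=9.
Step 22. [r5c1∈{3}] r5c1 is down to just 3. So r5c1=3.
Step 23. [r1c9∈{3}] r1c9 has the single candidate 3 ⇒ r1c9=3.
Step 24. [r4c4∈{3}] r4c4 is down to just 3 ⇒ r4c4=3.
Step 25. [r5c8∈{1}] r5c8 has the single candidate 1. So r5c8=1.
Step 26. [r8c4∈{4}] r8c4 has the single candidate 4, so r8c4=4.
Step 27. [r6c2∈{5}] r6c2's peers cover all but 5. So r6c2=5.
Step 28. [r4c5∈{6}] r4c5's peers cover all but 6, so r4c5=6.
Step 29. [r9c3∈{7}] r9c3 has the single candidate 7 ⇒ r9c3=7.
Step 30. [r3c1∈{4}] nothing but 4 survives at r3c1, so r3c1=4.
Step 31. [r2c7∈{6}] r2c7 is down to just 6 ⇒ r2c7=6.
Step 32. [r9c8∈{3}] r9c8 is down to just 3 ⇒ r9c8=3.
Step 33. [r9c6∈{6}] nothing but 6 survives at r9c6 ⇒ r9c6=6.
Step 34. [r6c6∈{1}] r6c6's peers cover all but 1 ⇒ r6c6=1.

Answer: 5 6 2 1 7 9 8 4 3 / 8 7 1 2 4 3 6 5 9 / 4 9 3 6 5 8 1 7 2 / 7 1 9 3 6 4 5 2 8 / 3 4 6 8 2 5 9 1 7 / 2 5 8 7 9 1 3 6 4 / 9 3 4 5 1 2 7 8 6 / 6 8 5 4 3 7 2 9 1 / 1 2 7 9 8 6 4 3 5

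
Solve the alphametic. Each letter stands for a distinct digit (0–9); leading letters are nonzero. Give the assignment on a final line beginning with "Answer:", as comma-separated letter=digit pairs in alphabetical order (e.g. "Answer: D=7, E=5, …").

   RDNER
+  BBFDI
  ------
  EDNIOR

Step 1. [col 1: R + I ≡ R (mod 10)] column 1 reads R+I+carry(0)=R with nothing yet; with all letters distinct, none taken yet, the only value for I is 0 ⇒ I=0.
Step 2. [col 1: R + I ≡ R (mod 10)] several values work for R in column 1 (R + I ≡ R (mod 10), carry-in 0); try R=6 ⇒ R=6.
Step 3. [col 2: E + D ≡ O (mod 10)] several values work for D in column 2 (E + D ≡ O (mod 10), carry-in 0); try D=4. So D=4.
Step 4. [col 2: E + D ≡ O (mod 10)] no forcing yet in column 2 (carry-in 0); O=5 is free and consistent — try it. So O=5.
Step 5. [col 2: E + D ≡ O (mod 10)] in column 2 we have E+D≡O with carry-in 0; given D=4, O=5 and digits 0,4,5,6 already taken and all letters distinct, that pins E to 1, so E=1.
Step 6. [col 3: N + F ≡ I (mod 10)] several values work for F in column 3 (N + F ≡ I (mod 10), carry-in 0); try F=8, so F=8.
Step 7. [col 3: N + F ≡ I (mod 10)] column 3: given F=8, I=0, carry-in 0, and digits 0,1,4,5,6,8 already taken and all letters distinct, N+F≡I (mod 10) forces N=2 ⇒ N=2.
Step 8. [col 4: D + B ≡ N (mod 10)] in column 4 we have D+B≡N with carry-in 1; given D=4, N=2 and digits 0,1,2,4,5,6,8 already taken and all letters distinct, that pins B to 7 ⇒ B=7.

Answer: B=7, D=4, E=1, F=8, I=0, N=2, O=5, R=6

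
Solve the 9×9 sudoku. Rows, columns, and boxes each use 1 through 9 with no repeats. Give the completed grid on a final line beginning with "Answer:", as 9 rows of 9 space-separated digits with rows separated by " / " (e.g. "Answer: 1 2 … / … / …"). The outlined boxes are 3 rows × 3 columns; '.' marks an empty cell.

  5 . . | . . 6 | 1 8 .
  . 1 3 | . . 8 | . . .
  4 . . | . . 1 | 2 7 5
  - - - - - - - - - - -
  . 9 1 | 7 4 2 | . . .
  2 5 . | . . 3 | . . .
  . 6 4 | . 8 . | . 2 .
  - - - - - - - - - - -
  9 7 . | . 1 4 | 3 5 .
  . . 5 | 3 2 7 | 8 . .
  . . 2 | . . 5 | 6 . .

Step 1. [r3c4∈{9}] r3c4 has the single candidate 9 ⇒ r3c4=9.
Step 2. [r1c9∈{3,4,9}] r1c9 is the only open cell in box 3 admitting 3 ⇒ r1c9=3.
Step 3. [r9c9∈{1,4,7,9}] row 9 places 7 nowhere but r9c9. So r9c9=7.
Step 4. [r5c5∈{6,9}] col 5 places 6 nowhere but r5c5 ⇒ r5c5=6.
Step 5. [r5c4∈{1}] nothing but 1 survives at r5c4. So r5c4=1.
Step 6. [r9c4∈{8}] r9c4's peers cover all but 8. So r9c4=8.
Step 7. [r7c3∈{6,8}] r7c3 is the only open cell in row 7 admitting 8. So r7c3=8.
Step 8. [r8c2∈{4}] r8c2 is down to just 4. So r8c2=4.
Step 9. [r9c8∈{1,4,9}] r9c8 is the only open cell in row 9 admitting 4 ⇒ r9c8=4.
Step 10. [r5c8∈{9}] r5c8 is down to just 9 ⇒ r5c8=9.
Step 11. [r2c4∈{2,4,5}] across row 2, 2 lands solely at r2c4. So r2c4=2.
Step 12. [r6c1∈{3,7}] across row 6, 3 lands solely at r6c1 ⇒ r6c1=3.
Step 13. [r2c8∈{6}] nothing but 6 survives at r2c8. So r2c8=6.
Step 14. [r8c9∈{1,9}] 9 has one home in row 8: r8c9 ⇒ r8c9=9.
Step 15. [r2c9∈{4}] nothing but 4 survives at r2c9. So r2c9=4.
Step 16. [r5c3∈{7}] r5c3 has the single candidate 7, so r5c3=7.
Step 17. [r1c5∈{7}] r1c5 is down to just 7, so r1c5=7.
Step 18. [r4c1∈{8}] r4c1 has the single candidate 8, so r4c1=8.
Step 19. [r9c1∈{1}] r9c1's peers cover all but 1 ⇒ r9c1=1.
Step 20. [r6c4∈{5}] nothing but 5 survives at r6c4, so r6c4=5.
Step 21. [r7c9∈{2}] nothing but 2 survives at r7c9. So r7c9=2.
Step 22. [r5c9∈{8}] r5c9 has the single candidate 8 ⇒ r5c9=8.
Step 23. [r4c8∈{3}] nothing but 3 survives at r4c8. So r4c8=3.
Step 24. [r5c7∈{4}] r5c7's peers cover all but 4, so r5c7=4.
Step 25. [r1c3∈{9}] only 9 remains possible at r1c3 ⇒ r1c3=9.
Step 26. [r7c4∈{6}] r7c4 has the single candidate 6. So r7c4=6.
Step 27. [r2c1∈{7}] r2c1 is down to just 7. So r2c1=7.
Step 28. [r8c1∈{6}] r8c1 has the single candidate 6, so r8c1=6.
Step 29. [r8c8∈{1}] nothing but 1 survives at r8c8, so r8c8=1.
Step 30. [r2c5∈{5}] nothing but 5 survives at r2c5 ⇒ r2c5=5.
Step 31. [r6c9∈{1}] r6c9 has the single candidate 1. So r6c9=1.
Step 32. [r6c6∈{9}] r6c6's peers cover all but 9 ⇒ r6c6=9.
Step 33. [r4c9∈{6}] r4c9 is down to just 6 ⇒ r4c9=6.
Step 34. [r3c5∈{3}] r3c5 has the single candidate 3. So r3c5=3.
Step 35. [r1c2∈{2}] only 2 remains possible at r1c2 ⇒ r1c2=2.
Step 36. [r2c7∈{9}] nothing but 9 survives at r2c7 ⇒ r2c7=9.
Step 37. [r9c2∈{3}] r9c2's peers cover all but 3. So r9c2=3.
Step 38. [r3c3∈{6}] r3c3's peers cover all but 6, so r3c3=6.
Step 39. [r1c4∈{4}] only 4 remains possible at r1c4. So r1c4=4.
Step 40. [r9c5∈{9}] r9c5's peers cover all but 9. So r9c5=9.
Step 41. [r3c2∈{8}] nothing but 8 survives at r3c2. So r3c2=8.
Step 42. [r4c7∈{5}] r4c7 is down to just 5, so r4c7=5.
Step 43. [r6c7∈{7}] only 7 remains possible at r6c7 ⇒ r6c7=7.

Answer: 5 2 9 4 7 6 1 8 3 / 7 1 3 2 5 8 9 6 4 / 4 8 6 9 3 1 2 7 5 / 8 9 1 7 4 2 5 3 6 / 2 5 7 1 6 3 4 9 8 / 3 6 4 5 8 9 7 2 1 / 9 7 8 6 1 4 3 5 2 / 6 4 5 3 2 7 8 1 9 / 1 3 2 8 9 5 6 4 7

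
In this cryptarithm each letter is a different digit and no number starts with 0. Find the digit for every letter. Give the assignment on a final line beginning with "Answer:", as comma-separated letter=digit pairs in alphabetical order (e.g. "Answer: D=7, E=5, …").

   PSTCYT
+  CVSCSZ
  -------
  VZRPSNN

Step 1. [col 1: T + Z ≡ N (mod 10)] T=5 is one option consistent with column 1 (T + Z ≡ N (mod 10), carry-in 0) — take it. So T=5.
Step 2. [col 1: T + Z ≡ N (mod 10)] N=9 is one option consistent with column 1 (T + Z ≡ N (mod 10), carry-in 0) — take it ⇒ N=9.
Step 3. [col 1: T + Z ≡ N (mod 10)] from column 1 (T=5, N=9, carry-in 0, digits 5,9 already taken and all letters distinct): Z must equal 4, so Z=4.
Step 4. [V] V is the leading digit of a 7-digit sum of two 6-digit numbers; the final carry is exactly 1. So V=1.
Step 5. [col 2: Y + S ≡ N (mod 10)] S=2 is one option consistent with column 2 (Y + S ≡ N (mod 10), carry-in 0) — take it ⇒ S=2.
Step 6. [col 2: Y + S ≡ N (mod 10)] column 2: given S=2, N=9, carry-in 0, and digits 1,2,4,5,9 already taken and all letters distinct, Y+S≡N (mod 10) forces Y=7. So Y=7.
Step 7. [col 3: C + C ≡ S (mod 10)] from column 3 (S=2, carry-in 0, digits 1,2,4,5,7,9 already taken and all letters distinct): C must equal 6. So C=6.
Step 8. [col 4: T + S ≡ P (mod 10)] column 4: given T=5, S=2, carry-in 1, and digits 1,2,4,5,6,7,9 already taken and all letters distinct, T+S≡P (mod 10) forces P=8 ⇒ P=8.
Step 9. [col 5: S + V ≡ R (mod 10)] in column 5 we have S+V≡R with carry-in 0; given S=2, V=1 and digits 1,2,4,5,6,7,8,9 already taken and all letters distinct, that pins R to 3. So R=3.

Answer: C=6, N=9, P=8, R=3, S=2, T=5, V=1, Y=7, Z=4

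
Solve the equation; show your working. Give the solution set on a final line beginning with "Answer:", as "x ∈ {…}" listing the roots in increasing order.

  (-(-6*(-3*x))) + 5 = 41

Step 1. [(-(-6*(-3*x))) + 5 = 41] 5 comes off first (subtract 5), so sub: -(-6*(-3*x)) = 36.
Step 2. [-(-6*(-3*x)) = 36] leading − — multiply by −1 ⇒ neg: -6*(-3*x) = -36.
Step 3. [-6*(-3*x) = -36] divide by the outer -6 ⇒ div: -3*x = 6.
Step 4. [-3*x = 6] divide by the outer -3. So div: x = -2.

Answer: x ∈ {-2}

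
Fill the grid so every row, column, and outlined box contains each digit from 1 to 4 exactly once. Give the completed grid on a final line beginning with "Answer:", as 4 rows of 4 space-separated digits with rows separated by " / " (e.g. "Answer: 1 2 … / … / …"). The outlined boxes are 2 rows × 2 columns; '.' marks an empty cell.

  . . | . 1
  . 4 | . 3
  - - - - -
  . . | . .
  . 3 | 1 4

Step 1. [r4c1∈{2}] r4c1's peers cover all but 2. So r4c1=2.
Step 2. [r2c3∈{2}] r2c3 has the single candidate 2, so r2c3=2.
Step 3. [r3c1∈{1,4}] 4 has one home in row 3: r3c1 ⇒ r3c1=4.
Step 4. [r1c1∈{3}] r1c1 is down to just 3, so r1c1=3.
Step 5. [r2c1∈{1}] r2c1's peers cover all but 1, so r2c1=1.
Step 6. [r1c3∈{4}] r1c3's peers cover all but 4, so r1c3=4.
Step 7. [r3c3∈{3}] only 3 remains possible at r3c3 ⇒ r3c3=3.
Step 8. [r3c2∈{1}] nothing but 1 survives at r3c2 ⇒ r3c2=1.
Step 9. [r1c2∈{2}] r1c2 has the single candidate 2, so r1c2=2.
Step 10. [r3c4∈{2}] only 2 remains possible at r3c4, so r3c4=2.

Answer: 3 2 4 1 / 1 4 2 3 / 4 1 3 2 / 2 3 1 4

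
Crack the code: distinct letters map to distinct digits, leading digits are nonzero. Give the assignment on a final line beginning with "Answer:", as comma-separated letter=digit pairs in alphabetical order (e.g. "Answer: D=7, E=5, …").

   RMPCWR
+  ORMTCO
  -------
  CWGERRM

Step 1. [C] C is the leading digit of a 7-digit sum of two 6-digit numbers; the final carry is exactly 1 ⇒ C=1.
Step 2. [col 1: R + O ≡ M (mod 10)] several values work for M in column 1 (R + O ≡ M (mod 10), carry-in 0); try M=3, so M=3.
Step 3. [col 1: R + O ≡ M (mod 10)] column 1 (R + O ≡ M (mod 10), carry-in 0) doesn't pin R yet; pick R=6 and continue, so R=6.
Step 4. [col 1: R + O ≡ M (mod 10)] from column 1 (R=6, M=3, carry-in 0, digits 1,3,6 already taken and all letters distinct): O must equal 7. So O=7.
Step 5. [col 2: W + C ≡ R (mod 10)] in column 2 we have W+C≡R with carry-in 1; given C=1, R=6 and digits 1,3,6,7 already taken and all letters distinct, that pins W to 4 ⇒ W=4.
Step 6. [col 3: C + T ≡ R (mod 10)] column 3 reads C+T+carry(0)=R with C=1, R=6; with digits 1,3,4,6,7 already taken and all letters distinct, the only value for T is 5. So T=5.
Step 7. [col 4: P + M ≡ E (mod 10)] in column 4 we have P+M≡E with carry-in 0; given M=3 and digits 1,3,4,5,6,7 already taken and all letters distinct, that pins P to 9, so P=9.
Step 8. [col 4: P + M ≡ E (mod 10)] from column 4 (P=9, M=3, carry-in 0, digits 1,3,4,5,6,7,9 already taken and all letters distinct): E must equal 2. So E=2.
Step 9. [col 5: M + R ≡ G (mod 10)] column 5 reads M+R+carry(1)=G with M=3, R=6; with digits 1,2,3,4,5,6,7,9 already taken and all letters distinct, the only value for G is 0, so G=0.

Answer: C=1, E=2, G=0, M=3, O=7, P=9, R=6, T=5, W=4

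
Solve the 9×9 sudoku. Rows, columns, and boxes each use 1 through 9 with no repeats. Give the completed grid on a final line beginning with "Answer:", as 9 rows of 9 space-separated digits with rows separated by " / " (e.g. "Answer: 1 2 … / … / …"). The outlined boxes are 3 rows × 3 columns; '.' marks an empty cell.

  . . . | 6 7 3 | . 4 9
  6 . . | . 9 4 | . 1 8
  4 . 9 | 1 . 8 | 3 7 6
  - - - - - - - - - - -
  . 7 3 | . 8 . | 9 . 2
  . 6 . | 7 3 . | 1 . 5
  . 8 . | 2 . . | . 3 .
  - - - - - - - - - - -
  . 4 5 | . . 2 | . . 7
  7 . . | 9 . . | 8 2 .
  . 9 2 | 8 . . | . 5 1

Step 1. [r6c9∈{4}] r6c9's peers cover all but 4 ⇒ r6c9=4.
Step 2. [r6c3∈{1}] nothing but 1 survives at r6c3 ⇒ r6c3=1.
Step 3. [r8c5∈{1,4,5,6}] across row 8, 4 lands solely at r8c5. So r8c5=4.
Step 4. [r9c5∈{6}] r9c5 is down to just 6 ⇒ r9c5=6.
Step 5. [r6c5∈{5}] only 5 remains possible at r6c5, so r6c5=5.
Step 6. [r3c2∈{2,5}] row 3 places 5 nowhere but r3c2. So r3c2=5.
Step 7. [r4c8∈{6}] r4c8's peers cover all but 6. So r4c8=6.
Step 8. [r7c1∈{1,3,8}] across row 7, 8 lands solely at r7c1, so r7c1=8.
Step 9. [r8c2∈{1,3}] across box 7, 1 lands solely at r8c2 ⇒ r8c2=1.
Step 10. [r1c2∈{2}] r1c2 has the single candidate 2 ⇒ r1c2=2.
Step 11. [r5c6∈{9}] r5c6 is down to just 9. So r5c6=9.
Step 12. [r2c4∈{5}] r2c4's peers cover all but 5 ⇒ r2c4=5.
Step 13. [r5c8∈{8}] only 8 remains possible at r5c8 ⇒ r5c8=8.
Step 14. [r9c6∈{7}] r9c6 is down to just 7 ⇒ r9c6=7.
Step 15. [r1c1∈{1}] r1c1's peers cover all but 1. So r1c1=1.
Step 16. [r9c1∈{3}] r9c1 has the single candidate 3, so r9c1=3.
Step 17. [r4c1∈{5}] r4c1 has the single candidate 5 ⇒ r4c1=5.
Step 18. [r1c3∈{8}] r1c3 is down to just 8 ⇒ r1c3=8.
Step 19. [r3c5∈{2}] r3c5 has the single candidate 2 ⇒ r3c5=2.
Step 20. [r8c9∈{3}] r8c9 is down to just 3, so r8c9=3.
Step 21. [r8c6∈{5}] r8c6's peers cover all but 5 ⇒ r8c6=5.
Step 22. [r6c6∈{6}] only 6 remains possible at r6c6 ⇒ r6c6=6.
Step 23. [r2c2∈{3}] r2c2 has the single candidate 3, so r2c2=3.
Step 24. [r7c4∈{3}] r7c4's peers cover all but 3 ⇒ r7c4=3.
Step 25. [r5c3∈{4}] r5c3 is down to just 4, so r5c3=4.
Step 26. [r5c1∈{2}] r5c1 has the single candidate 2. So r5c1=2.
Step 27. [r7c5∈{1}] nothing but 1 survives at r7c5 ⇒ r7c5=1.
Step 28. [r1c7∈{5}] nothing but 5 survives at r1c7 ⇒ r1c7=5.
Step 29. [r2c3∈{7}] r2c3 has the single candidate 7. So r2c3=7.
Step 30. [r7c8∈{9}] r7c8 is down to just 9 ⇒ r7c8=9.
Step 31. [r6c7∈{7}] r6c7 has the single candidate 7 ⇒ r6c7=7.
Step 32. [r4c4∈{4}] r4c4's peers cover all but 4. So r4c4=4.
Step 33. [r4c6∈{1}] nothing but 1 survives at r4c6 ⇒ r4c6=1.
Step 34. [r7c7∈{6}] nothing but 6 survives at r7c7. So r7c7=6.
Step 35. [r8c3∈{6}] nothing but 6 survives at r8c3, so r8c3=6.
Step 36. [r9c7∈{4}] only 4 remains possible at r9c7, so r9c7=4.
Step 37. [r2c7∈{2}] r2c7 is down to just 2, so r2c7=2.
Step 38. [r6c1∈{9}] r6c1 is down to just 9. So r6c1=9.

Answer: 1 2 8 6 7 3 5 4 9 / 6 3 7 5 9 4 2 1 8 / 4 5 9 1 2 8 3 7 6 / 5 7 3 4 8 1 9 6 2 / 2 6 4 7 3 9 1 8 5 / 9 8 1 2 5 6 7 3 4 / 8 4 5 3 1 2 6 9 7 / 7 1 6 9 4 5 8 2 3 / 3 9 2 8 6 7 4 5 1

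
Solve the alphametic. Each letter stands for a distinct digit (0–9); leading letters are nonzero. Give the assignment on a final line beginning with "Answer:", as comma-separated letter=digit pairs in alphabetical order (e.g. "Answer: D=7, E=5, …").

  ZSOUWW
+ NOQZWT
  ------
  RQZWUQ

Step 1. [col 1: W + T ≡ Q (mod 10)] Q=0 is one option consistent with column 1 (W + T ≡ Q (mod 10), carry-in 0) — take it, so Q=0.
Step 2. [col 1: W + T ≡ Q (mod 10)] several values work for W in column 1 (W + T ≡ Q (mod 10), carry-in 0); try W=2, so W=2.
Step 3. [col 1: W + T ≡ Q (mod 10)] column 1: given W=2, Q=0, carry-in 0, and digits 0,2 already taken and all letters distinct, W+T≡Q (mod 10) forces T=8 ⇒ T=8.
Step 4. [col 2: W + W ≡ U (mod 10)] column 2 reads W+W+carry(1)=U with W=2; with digits 0,2,8 already taken and all letters distinct, the only value for U is 5 ⇒ U=5.
Step 5. [col 3: U + Z ≡ W (mod 10)] from column 3 (U=5, W=2, carry-in 0, digits 0,2,5,8 already taken and all letters distinct): Z must equal 7. So Z=7.
Step 6. [col 4: O + Q ≡ Z (mod 10)] from column 4 (Q=0, Z=7, carry-in 1, digits 0,2,5,7,8 already taken and all letters distinct): O must equal 6 ⇒ O=6.
Step 7. [col 5: S + O ≡ Q (mod 10)] in column 5 we have S+O≡Q with carry-in 0; given O=6, Q=0 and digits 0,2,5,6,7,8 already taken and all letters distinct, that pins S to 4 ⇒ S=4.
Step 8. [col 6: Z + N ≡ R (mod 10)] column 6 (Z + N ≡ R (mod 10), carry-in 1) doesn't pin N yet; pick N=1 and continue ⇒ N=1.
Step 9. [col 6: Z + N ≡ R (mod 10)] column 6: given Z=7, N=1, carry-in 1, and digits 0,1,2,4,5,6,7,8 already taken and all letters distinct, Z+N≡R (mod 10) forces R=9, so R=9.

Answer: N=1, O=6, Q=0, R=9, S=4, T=8, U=5, W=2, Z=7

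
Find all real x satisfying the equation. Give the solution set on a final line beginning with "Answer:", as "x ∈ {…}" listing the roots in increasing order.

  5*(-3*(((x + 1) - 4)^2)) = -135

Step 1. [5*(-3*(((x + 1) - 4)^2)) = -135] 5·(inner) — divide through by 5. So div: -3*(((x + 1) - 4)^2) = -27.
Step 2. [-3*(((x + 1) - 4)^2) = -27] -3·(inner) — divide through by -3, so div: ((x + 1) - 4)^2 = 9.
Step 3. [((x + 1) - 4)^2 = 9] 9 ≥ 0, LHS is (·)² — take ±√. So sqrt: (x + 1) - 4 = 3 or -3.
Step 4. [(x + 1) - 4 = 3 or -3] 4 comes off first (add 4) ⇒ sub: x + 1 = 7 or 1.
Step 5. [x + 1 = 7 or 1] peel the +1: subtract 1 from each side ⇒ sub: x = 6 or 0.

Answer: x ∈ {0, 6}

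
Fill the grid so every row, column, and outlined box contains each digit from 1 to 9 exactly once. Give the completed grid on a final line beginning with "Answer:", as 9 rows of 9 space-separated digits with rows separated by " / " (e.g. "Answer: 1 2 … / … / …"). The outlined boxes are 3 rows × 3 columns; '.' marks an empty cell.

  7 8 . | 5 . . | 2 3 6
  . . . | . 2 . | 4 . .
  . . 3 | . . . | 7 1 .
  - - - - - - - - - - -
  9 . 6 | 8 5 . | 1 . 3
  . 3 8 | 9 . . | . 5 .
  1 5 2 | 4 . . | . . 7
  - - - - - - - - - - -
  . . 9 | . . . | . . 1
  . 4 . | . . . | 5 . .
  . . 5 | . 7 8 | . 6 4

Step 1. [r3c4∈{6}] nothing but 6 survives at r3c4. So r3c4=6.
Step 2. [r2c3∈{1}] only 1 remains possible at r2c3, so r2c3=1.
Step 3. [r5c6∈{1,2,6,7}] r5c6 is the only open cell in row 5 admitting 7 ⇒ r5c6=7.
Step 4. [r9c7∈{3,9}] in row 9, 9 fits only at r9c7. So r9c7=9.
Step 5. [r7c7∈{3,8}] 3 has one home in col 7: r7c7 ⇒ r7c7=3.
Step 6. [r7c4∈{2}] r7c4 has the single candidate 2, so r7c4=2.
Step 7. [r1c3∈{4}] r1c3's peers cover all but 4. So r1c3=4.
Step 8. [r3c5∈{4,8,9}] across col 5, 8 lands solely at r3c5. So r3c5=8.
Step 9. [r5c5∈{1,6}] in row 5, 1 fits only at r5c5, so r5c5=1.
Step 10. [r1c5∈{9}] r1c5's peers cover all but 9. So r1c5=9.
Step 11. [r2c6∈{3}] r2c6's peers cover all but 3 ⇒ r2c6=3.
Step 12. [r6c6∈{6}] r6c6 has the single candidate 6. So r6c6=6.
Step 13. [r9c2∈{1,2}] r9c2 is the only open cell in col 2 admitting 1. So r9c2=1.
Step 14. [r9c1∈{2,3}] row 9 places 2 nowhere but r9c1. So r9c1=2.
Step 15. [r8c1∈{3,6,8}] in col 1, 3 fits only at r8c1. So r8c1=3.
Step 16. [r7c5∈{4,6}] col 5 places 4 nowhere but r7c5, so r7c5=4.
Step 17. [r6c8∈{8,9}] across row 6, 9 lands solely at r6c8 ⇒ r6c8=9.
Step 18. [r2c8∈{8}] nothing but 8 survives at r2c8, so r2c8=8.
Step 19. [r5c9∈{2}] r5c9 is down to just 2 ⇒ r5c9=2.
Step 20. [r3c1∈{5}] only 5 remains possible at r3c1 ⇒ r3c1=5.
Step 21. [r7c8∈{7}] r7c8 has the single candidate 7 ⇒ r7c8=7.
Step 22. [r2c1∈{6}] r2c1 is down to just 6, so r2c1=6.
Step 23. [r3c9∈{9}] r3c9 has the single candidate 9 ⇒ r3c9=9.
Step 24. [r8c6∈{1,9}] r8c6 is the only open cell in row 8 admitting 9 ⇒ r8c6=9.
Step 25. [r8c4∈{1}] r8c4 is down to just 1, so r8c4=1.
Step 26. [r2c2∈{9}] r2c2's peers cover all but 9. So r2c2=9.
Step 27. [r6c7∈{8}] r6c7 has the single candidate 8 ⇒ r6c7=8.
Step 28. [r8c9∈{8}] nothing but 8 survives at r8c9. So r8c9=8.
Step 29. [r1c6∈{1}] r1c6's peers cover all but 1. So r1c6=1.
Step 30. [r9c4∈{3}] r9c4 has the single candidate 3, so r9c4=3.
Step 31. [r4c6∈{2}] r4c6 is down to just 2. So r4c6=2.
Step 32. [r4c8∈{4}] r4c8 is down to just 4. So r4c8=4.
Step 33. [r5c1∈{4}] nothing but 4 survives at r5c1, so r5c1=4.
Step 34. [r5c7∈{6}] r5c7's peers cover all but 6, so r5c7=6.
Step 35. [r7c6∈{5}] nothing but 5 survives at r7c6, so r7c6=5.
Step 36. [r6c5∈{3}] only 3 remains possible at r6c5. So r6c5=3.
Step 37. [r8c3∈{7}] only 7 remains possible at r8c3, so r8c3=7.
Step 38. [r2c4∈{7}] nothing but 7 survives at r2c4 ⇒ r2c4=7.
Step 39. [r3c6∈{4}] r3c6 has the single candidate 4. So r3c6=4.
Step 40. [r7c2∈{6}] r7c2 has the single candidate 6 ⇒ r7c2=6.
Step 41. [r8c5∈{6}] nothing but 6 survives at r8c5 ⇒ r8c5=6.
Step 42. [r8c8∈{2}] r8c8 is down to just 2. So r8c8=2.
Step 43. [r3c2∈{2}] nothing but 2 survives at r3c2, so r3c2=2.
Step 44. [r2c9∈{5}] nothing but 5 survives at r2c9 ⇒ r2c9=5.
Step 45. [r4c2∈{7}] nothing but 7 survives at r4c2 ⇒ r4c2=7.
Step 46. [r7c1∈{8}] r7c1 is down to just 8. So r7c1=8.

Answer: 7 8 4 5 9 1 2 3 6 / 6 9 1 7 2 3 4 8 5 / 5 2 3 6 8 4 7 1 9 / 9 7 6 8 5 2 1 4 3 / 4 3 8 9 1 7 6 5 2 / 1 5 2 4 3 6 8 9 7 / 8 6 9 2 4 5 3 7 1 / 3 4 7 1 6 9 5 2 8 / 2 1 5 3 7 8 9 6 4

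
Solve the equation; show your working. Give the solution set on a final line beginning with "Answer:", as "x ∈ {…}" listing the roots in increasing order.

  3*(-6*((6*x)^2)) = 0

Step 1. [3*(-6*((6*x)^2)) = 0] 3 out front; divide by 3 ⇒ div: -6*((6*x)^2) = 0.
Step 2. [-6*((6*x)^2) = 0] -6 out front; divide by -6, so div: (6*x)^2 = 0.
Step 3. [(6*x)^2 = 0] √ both sides: 0 ≥ 0 gives two branches ⇒ sqrt: 6*x = 0.
Step 4. [6*x = 0] divide by the outer 6, so div: x = 0.

Answer: x ∈ {0}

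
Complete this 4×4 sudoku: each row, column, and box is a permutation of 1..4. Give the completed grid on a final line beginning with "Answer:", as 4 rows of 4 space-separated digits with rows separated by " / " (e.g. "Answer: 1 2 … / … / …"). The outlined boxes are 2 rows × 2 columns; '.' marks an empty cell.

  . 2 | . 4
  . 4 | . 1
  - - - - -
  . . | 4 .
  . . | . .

Step 1. [r4c3∈{1,2,3}] in col 3, 1 fits only at r4c3. So r4c3=1.
Step 2. [r2c1∈{3}] r2c1's peers cover all but 3, so r2c1=3.
Step 3. [r4c2∈{3}] nothing but 3 survives at r4c2, so r4c2=3.
Step 4. [r4c4∈{2}] only 2 remains possible at r4c4, so r4c4=2.
Step 5. [r3c1∈{1,2}] r3c1 is the only open cell in row 3 admitting 2. So r3c1=2.
Step 6. [r4c1∈{4}] r4c1 is down to just 4 ⇒ r4c1=4.
Step 7. [r2c3∈{2}] r2c3's peers cover all but 2, so r2c3=2.
Step 8. [r3c2∈{1}] r3c2 has the single candidate 1, so r3c2=1.
Step 9. [r1c3∈{3}] r1c3 has the single candidate 3, so r1c3=3.
Step 10. [r3c4∈{3}] only 3 remains possible at r3c4, so r3c4=3.
Step 11. [r1c1∈{1}] r1c1 has the single candidate 1. So r1c1=1.

Answer: 1 2 3 4 / 3 4 2 1 / 2 1 4 3 / 4 3 1 2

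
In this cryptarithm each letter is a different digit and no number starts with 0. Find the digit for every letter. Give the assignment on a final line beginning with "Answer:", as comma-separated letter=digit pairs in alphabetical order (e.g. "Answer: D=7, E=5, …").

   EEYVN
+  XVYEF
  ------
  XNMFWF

Step 1. [col 1: N + F ≡ F (mod 10)] column 1: given nothing yet, carry-in 0, and all letters distinct, none taken yet, N+F≡F (mod 10) forces N=0. So N=0.
Step 2. [col 1: N + F ≡ F (mod 10)] no forcing yet in column 1 (carry-in 0); F=5 is free and consistent — try it ⇒ F=5.
Step 3. [X] adding two 5-digit numbers gives at most 5+1 digits, and here it does — X is that final carry and must be 1 ⇒ X=1.
Step 4. [col 2: V + E ≡ W (mod 10)] several values work for W in column 2 (V + E ≡ W (mod 10), carry-in 0); try W=2, so W=2.
Step 5. [col 2: V + E ≡ W (mod 10)] no forcing yet in column 2 (carry-in 0); V=4 is free and consistent — try it, so V=4.
Step 6. [col 2: V + E ≡ W (mod 10)] in column 2 we have V+E≡W with carry-in 0; given V=4, W=2 and digits 0,1,2,4,5 already taken and all letters distinct, that pins E to 8 ⇒ E=8.
Step 7. [col 3: Y + Y ≡ F (mod 10)] column 3 reads Y+Y+carry(1)=F with F=5; with digits 0,1,2,4,5,8 already taken and all letters distinct, the only value for Y is 7. So Y=7.
Step 8. [col 4: E + V ≡ M (mod 10)] from column 4 (E=8, V=4, carry-in 1, digits 0,1,2,4,5,7,8 already taken and all letters distinct): M must equal 3 ⇒ M=3.

Answer: E=8, F=5, M=3, N=0, V=4, W=2, X=1, Y=7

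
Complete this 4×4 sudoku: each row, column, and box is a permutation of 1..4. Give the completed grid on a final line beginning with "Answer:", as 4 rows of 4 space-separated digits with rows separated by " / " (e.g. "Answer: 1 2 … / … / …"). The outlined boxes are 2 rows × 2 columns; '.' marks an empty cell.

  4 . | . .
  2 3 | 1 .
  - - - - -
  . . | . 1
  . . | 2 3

Step 1. [r4c2∈{1,4}] in row 4, 4 fits only at r4c2. So r4c2=4.
Step 2. [r1c4∈{2}] r1c4's peers cover all but 2. So r1c4=2.
Step 3. [r4c1∈{1}] only 1 remains possible at r4c1 ⇒ r4c1=1.
Step 4. [r1c2∈{1}] r1c2's peers cover all but 1, so r1c2=1.
Step 5. [r1c3∈{3}] nothing but 3 survives at r1c3 ⇒ r1c3=3.
Step 6. [r2c4∈{4}] r2c4 is down to just 4, so r2c4=4.
Step 7. [r3c3∈{4}] nothing but 4 survives at r3c3. So r3c3=4.
Step 8. [r3c2∈{2}] r3c2's peers cover all but 2 ⇒ r3c2=2.
Step 9. [r3c1∈{3}] r3c1's peers cover all but 3, so r3c1=3.

Answer: 4 1 3 2 / 2 3 1 4 / 3 2 4 1 / 1 4 2 3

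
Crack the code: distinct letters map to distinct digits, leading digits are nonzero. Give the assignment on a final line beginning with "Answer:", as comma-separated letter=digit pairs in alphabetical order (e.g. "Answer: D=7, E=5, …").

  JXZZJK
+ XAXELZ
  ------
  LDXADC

Step 1. [col 1: K + Z ≡ C (mod 10)] no forcing yet in column 1 (carry-in 0); C=7 is free and consistent — try it, so C=7.
Step 2. [col 1: K + Z ≡ C (mod 10)] several values work for Z in column 1 (K + Z ≡ C (mod 10), carry-in 0); try Z=9, so Z=9.
Step 3. [col 1: K + Z ≡ C (mod 10)] column 1: given Z=9, C=7, carry-in 0, and digits 7,9 already taken and all letters distinct, K+Z≡C (mod 10) forces K=8 ⇒ K=8.
Step 4. [col 2: J + L ≡ D (mod 10)] J=2 is one option consistent with column 2 (J + L ≡ D (mod 10), carry-in 1) — take it ⇒ J=2.
Step 5. [col 2: J + L ≡ D (mod 10)] L=3 is one option consistent with column 2 (J + L ≡ D (mod 10), carry-in 1) — take it ⇒ L=3.
Step 6. [col 2: J + L ≡ D (mod 10)] from column 2 (J=2, L=3, carry-in 1, digits 2,3,7,8,9 already taken and all letters distinct): D must equal 6, so D=6.
Step 7. [col 3: Z + E ≡ A (mod 10)] several values work for A in column 3 (Z + E ≡ A (mod 10), carry-in 0); try A=4 ⇒ A=4.
Step 8. [col 3: Z + E ≡ A (mod 10)] column 3 reads Z+E+carry(0)=A with Z=9, A=4; with digits 2,3,4,6,7,8,9 already taken and all letters distinct, the only value for E is 5 ⇒ E=5.
Step 9. [col 4: Z + X ≡ X (mod 10)] no forcing yet in column 4 (carry-in 1); X=1 is free and consistent — try it, so X=1.

Answer: A=4, C=7, D=6, E=5, J=2, K=8, L=3, X=1, Z=9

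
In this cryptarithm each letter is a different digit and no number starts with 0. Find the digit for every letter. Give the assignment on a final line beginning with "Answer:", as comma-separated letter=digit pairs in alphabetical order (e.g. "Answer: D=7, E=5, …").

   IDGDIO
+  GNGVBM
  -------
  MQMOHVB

Step 1. [col 1: O + M ≡ B (mod 10)] several values work for M in column 1 (O + M ≡ B (mod 10), carry-in 0); try M=1. So M=1.
Step 2. [col 1: O + M ≡ B (mod 10)] column 1 (O + M ≡ B (mod 10), carry-in 0) doesn't pin B yet; pick B=0 and continue. So B=0.
Step 3. [col 1: O + M ≡ B (mod 10)] column 1: given M=1, B=0, carry-in 0, and digits 0,1 already taken and all letters distinct, O+M≡B (mod 10) forces O=9 ⇒ O=9.
Step 4. [col 2: I + B ≡ V (mod 10)] no forcing yet in column 2 (carry-in 1); I=7 is free and consistent — try it ⇒ I=7.
Step 5. [col 2: I + B ≡ V (mod 10)] from column 2 (I=7, B=0, carry-in 1, digits 0,1,7,9 already taken and all letters distinct): V must equal 8 ⇒ V=8.
Step 6. [col 3: D + V ≡ H (mod 10)] several values work for H in column 3 (D + V ≡ H (mod 10), carry-in 0); try H=3, so H=3.
Step 7. [col 3: D + V ≡ H (mod 10)] column 3: given V=8, H=3, carry-in 0, and digits 0,1,3,7,8,9 already taken and all letters distinct, D+V≡H (mod 10) forces D=5. So D=5.
Step 8. [col 4: G + G ≡ O (mod 10)] from column 4 (O=9, carry-in 1, digits 0,1,3,5,7,8,9 already taken and all letters distinct): G must equal 4 ⇒ G=4.
Step 9. [col 5: D + N ≡ M (mod 10)] column 5: given D=5, M=1, carry-in 0, and digits 0,1,3,4,5,7,8,9 already taken and all letters distinct, D+N≡M (mod 10) forces N=6. So N=6.
Step 10. [col 6: I + G ≡ Q (mod 10)] column 6 reads I+G+carry(1)=Q with I=7, G=4; with digits 0,1,3,4,5,6,7,8,9 already taken and all letters distinct, the only value for Q is 2. So Q=2.

Answer: B=0, D=5, G=4, H=3, I=7, M=1, N=6, O=9, Q=2, V=8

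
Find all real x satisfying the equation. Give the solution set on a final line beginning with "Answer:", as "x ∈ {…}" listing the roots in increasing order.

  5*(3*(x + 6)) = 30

Step 1. [5*(3*(x + 6)) = 30] leading coefficient 5: divide by 5. So div: 3*(x + 6) = 6.
Step 2. [3*(x + 6) = 6] 3 out front; divide by 3, so div: x + 6 = 2.
Step 3. [x + 6 = 2] +6 is outermost — subtract 6 both sides, so sub: x = -4.

Answer: x ∈ {-4}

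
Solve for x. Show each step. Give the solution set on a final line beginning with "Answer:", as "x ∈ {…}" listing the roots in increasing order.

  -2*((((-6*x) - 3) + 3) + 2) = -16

Step 1. [-2*((((-6*x) - 3) + 3) + 2) = -16] -2 out front; divide by -2 ⇒ div: (((-6*x) - 3) + 3) + 2 = 8.
Step 2. [(((-6*x) - 3) + 3) + 2 = 8] subtract 2: x sits inside (… + 2), so sub: ((-6*x) - 3) + 3 = 6.
Step 3. [((-6*x) - 3) + 3 = 6] peel the +3: subtract 3 from each side, so sub: (-6*x) - 3 = 3.
Step 4. [(-6*x) - 3 = 3] -3 is outermost — add 3 both sides ⇒ sub: -6*x = 6.
Step 5. [-6*x = 6] leading coefficient -6: divide by -6, so div: x = -1.

Answer: x ∈ {-1}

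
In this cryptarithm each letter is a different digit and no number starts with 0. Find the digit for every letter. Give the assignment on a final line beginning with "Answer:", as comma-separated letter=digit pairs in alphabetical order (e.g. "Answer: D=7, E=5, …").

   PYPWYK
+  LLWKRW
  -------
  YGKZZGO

Step 1. [Y] Y is the leading digit of a 7-digit sum of two 6-digit numbers; the final carry is exactly 1, so Y=1.
Step 2. [col 1: K + W ≡ O (mod 10)] no forcing yet in column 1 (carry-in 0); O=7 is free and consistent — try it ⇒ O=7.
Step 3. [col 1: K + W ≡ O (mod 10)] K=5 is one option consistent with column 1 (K + W ≡ O (mod 10), carry-in 0) — take it ⇒ K=5.
Step 4. [col 1: K + W ≡ O (mod 10)] column 1 reads K+W+carry(0)=O with K=5, O=7; with digits 1,5,7 already taken and all letters distinct, the only value for W is 2 ⇒ W=2.
Step 5. [col 2: Y + R ≡ G (mod 10)] no forcing yet in column 2 (carry-in 0); R=9 is free and consistent — try it ⇒ R=9.
Step 6. [col 2: Y + R ≡ G (mod 10)] column 2: given Y=1, R=9, carry-in 0, and digits 1,2,5,7,9 already taken and all letters distinct, Y+R≡G (mod 10) forces G=0 ⇒ G=0.
Step 7. [col 3: W + K ≡ Z (mod 10)] column 3 reads W+K+carry(1)=Z with W=2, K=5; with digits 0,1,2,5,7,9 already taken and all letters distinct, the only value for Z is 8, so Z=8.
Step 8. [col 4: P + W ≡ Z (mod 10)] from column 4 (W=2, Z=8, carry-in 0, digits 0,1,2,5,7,8,9 already taken and all letters distinct): P must equal 6, so P=6.
Step 9. [col 5: Y + L ≡ K (mod 10)] column 5: given Y=1, K=5, carry-in 0, and digits 0,1,2,5,6,7,8,9 already taken and all letters distinct, Y+L≡K (mod 10) forces L=4, so L=4.

Answer: G=0, K=5, L=4, O=7, P=6, R=9, W=2, Y=1, Z=8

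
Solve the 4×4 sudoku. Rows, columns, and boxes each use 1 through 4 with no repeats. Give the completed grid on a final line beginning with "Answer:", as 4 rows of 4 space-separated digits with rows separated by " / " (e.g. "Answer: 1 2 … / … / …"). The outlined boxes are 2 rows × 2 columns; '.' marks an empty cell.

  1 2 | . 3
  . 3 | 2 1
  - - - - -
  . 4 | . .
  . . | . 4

Step 1. [r3c3∈{1,3}] across row 3, 1 lands solely at r3c3, so r3c3=1.
Step 2. [r4c1∈{2,3}] r4c1 is the only open cell in row 4 admitting 2, so r4c1=2.
Step 3. [r4c2∈{1}] nothing but 1 survives at r4c2, so r4c2=1.
Step 4. [r3c1∈{3}] only 3 remains possible at r3c1. So r3c1=3.
Step 5. [r2c1∈{4}] only 4 remains possible at r2c1. So r2c1=4.
Step 6. [r1c3∈{4}] only 4 remains possible at r1c3. So r1c3=4.
Step 7. [r3c4∈{2}] r3c4 has the single candidate 2, so r3c4=2.
Step 8. [r4c3∈{3}] r4c3's peers cover all but 3, so r4c3=3.

Answer: 1 2 4 3 / 4 3 2 1 / 3 4 1 2 / 2 1 3 4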